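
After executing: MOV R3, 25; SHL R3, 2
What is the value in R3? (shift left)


Register state trace:
  MOV R3, 25  → R3 = 25
  SHL R3, 2  → R3 = 25 << 2 = 25 * 2^2 = 100
Final: R3 = 100

100


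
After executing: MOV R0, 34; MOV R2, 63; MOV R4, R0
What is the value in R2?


Register state trace:
  MOV R0, 34  → R0 = 34
  MOV R2, 63  → R2 = 63
  MOV R4, R0  → R4 = 34
Final: R2 = 63

63


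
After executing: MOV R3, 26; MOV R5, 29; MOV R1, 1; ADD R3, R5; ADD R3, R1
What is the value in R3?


Register state trace:
  MOV R3, 26  → R3 = 26
  MOV R5, 29  → R5 = 29
  MOV R1, 1  → R1 = 1
  ADD R3, R5  → R3 = 26 + 29 = 55
  ADD R3, R1  → R3 = 55 + 1 = 56
Final: R3 = 56

56


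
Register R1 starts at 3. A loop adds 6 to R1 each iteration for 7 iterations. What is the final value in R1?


Starting value: R1 = 3
  Iter 1: R1 = 3 + 6 = 9
  Iter 2: R1 = 9 + 6 = 15
  Iter 3: R1 = 15 + 6 = 21
  Iter 4: R1 = 21 + 6 = 27
  Iter 5: R1 = 27 + 6 = 33
  Iter 6: R1 = 33 + 6 = 39
  Iter 7: R1 = 39 + 6 = 45
Final: R1 = 45

45


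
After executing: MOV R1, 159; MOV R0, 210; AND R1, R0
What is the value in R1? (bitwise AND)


Register state trace:
  MOV R1, 159  → R1 = 159 (0b10011111)
  MOV R0, 210  → R0 = 210 (0b11010010)
  AND R1, R0  → R1 = 159 AND 210 = 146 (0b10010010)
Final: R1 = 146

146


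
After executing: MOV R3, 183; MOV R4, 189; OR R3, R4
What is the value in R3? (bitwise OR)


Register state trace:
  MOV R3, 183  → R3 = 183 (0b10110111)
  MOV R4, 189  → R4 = 189 (0b10111101)
  OR R3, R4   → R3 = 183 OR 189 = 191 (0b10111111)
Final: R3 = 191

191


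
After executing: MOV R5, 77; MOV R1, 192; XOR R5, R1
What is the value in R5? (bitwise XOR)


Register state trace:
  MOV R5, 77  → R5 = 77 (0b01001101)
  MOV R1, 192  → R1 = 192 (0b11000000)
  XOR R5, R1  → R5 = 77 XOR 192 = 141 (0b10001101)
Final: R5 = 141

141


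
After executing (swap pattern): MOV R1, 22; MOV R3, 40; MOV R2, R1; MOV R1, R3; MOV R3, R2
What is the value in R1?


Register state trace (swap pattern):
  MOV R1, 22  → R1 = 22
  MOV R3, 40  → R3 = 40
  MOV R2, R1  → R2 = 22  (save R1)
  MOV R1, R3  → R1 = 40  (R1 gets R3's value)
  MOV R3, R2  → R3 = 22  (R3 gets saved value)
Final: R1 = 40

40


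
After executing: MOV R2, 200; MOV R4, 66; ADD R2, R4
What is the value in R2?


Register state trace:
  MOV R2, 200  → R2 = 200
  MOV R4, 66  → R4 = 66
  ADD R2, R4  → R2 = 200 + 66 = 266
Final: R2 = 266

266


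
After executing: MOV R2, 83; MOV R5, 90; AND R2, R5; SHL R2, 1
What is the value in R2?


Register state trace:
  MOV R2, 83  → R2 = 83 (0b01010011)
  MOV R5, 90  → R5 = 90 (0b01011010)
  AND R2, R5  → R2 = 83 AND 90 = 82 (0b01010010)
  SHL R2, 1  → R2 = 82 << 1 = 164
Final: R2 = 164

164


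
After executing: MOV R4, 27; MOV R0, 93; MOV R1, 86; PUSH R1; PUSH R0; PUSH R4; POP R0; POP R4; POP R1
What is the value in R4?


Stack trace (top is rightmost):
  MOV R4, 27  → R4 = 27
  MOV R0, 93  → R0 = 93
  MOV R1, 86  → R1 = 86
  PUSH R1  → stack: [86]
  PUSH R0  → stack: [86, 93]
  PUSH R4  → stack: [86, 93, 27]
  POP R0  → R0 = 27, stack: [86, 93]
  POP R4  → R4 = 93, stack: [86]
  POP R1  → R1 = 86, stack: []
Final: R4 = 93

93


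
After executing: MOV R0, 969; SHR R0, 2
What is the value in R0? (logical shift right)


Register state trace:
  MOV R0, 969  → R0 = 969
  SHR R0, 2  → R0 = 969 >> 2 = 969 // 2^2 = 242
Final: R0 = 242

242


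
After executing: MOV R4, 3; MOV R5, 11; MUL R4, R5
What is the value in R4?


Register state trace:
  MOV R4, 3  → R4 = 3
  MOV R5, 11  → R5 = 11
  MUL R4, R5  → R4 = 3 * 11 = 33
Final: R4 = 33

33


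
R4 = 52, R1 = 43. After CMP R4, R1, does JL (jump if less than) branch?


Trace:
  R4 = 52, R1 = 43
  CMP R4, R1  → compares 52 vs 43
  JL checks: is 52 less than 43?
  52 > 43, so condition is false
Branch taken: No

No


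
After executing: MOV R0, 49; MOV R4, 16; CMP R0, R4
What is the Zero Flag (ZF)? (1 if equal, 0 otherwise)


Register state trace:
  MOV R0, 49  → R0 = 49
  MOV R4, 16  → R4 = 16
  CMP R0, R4  → computes 49 - 16 = 33
  Result is nonzero, so values are not equal
ZF = 0

0


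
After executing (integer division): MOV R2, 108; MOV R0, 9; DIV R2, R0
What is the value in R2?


Register state trace:
  MOV R2, 108  → R2 = 108
  MOV R0, 9  → R0 = 9
  DIV R2, R0  → R2 = 108 // 9 = 12
Final: R2 = 12

12


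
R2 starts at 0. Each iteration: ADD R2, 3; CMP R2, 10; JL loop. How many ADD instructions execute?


Loop trace (R2 starts at 0, target 10, step 3):
  ADD #1: R2 = 0 + 3 = 3  → 3 < 10, loop
  ADD #2: R2 = 3 + 3 = 6  → 6 < 10, loop
  ADD #3: R2 = 6 + 3 = 9  → 9 < 10, loop
  ADD #4: R2 = 9 + 3 = 12  → 12 >= 10, exit
Total ADD instructions: 4

4


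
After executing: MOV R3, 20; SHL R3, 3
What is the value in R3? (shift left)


Register state trace:
  MOV R3, 20  → R3 = 20
  SHL R3, 3  → R3 = 20 << 3 = 20 * 2^3 = 160
Final: R3 = 160

160


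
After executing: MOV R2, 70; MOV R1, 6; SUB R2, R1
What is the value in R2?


Register state trace:
  MOV R2, 70  → R2 = 70
  MOV R1, 6  → R1 = 6
  SUB R2, R1  → R2 = 70 - 6 = 64
Final: R2 = 64

64


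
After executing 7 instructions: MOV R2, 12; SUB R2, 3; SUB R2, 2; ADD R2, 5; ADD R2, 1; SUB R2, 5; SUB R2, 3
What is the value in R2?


Register state trace:
  MOV R2, 12  → R2 = 12
  SUB R2, 3  → R2 = 12 - 3 = 9
  SUB R2, 2  → R2 = 9 - 2 = 7
  ADD R2, 5  → R2 = 7 + 5 = 12
  ADD R2, 1  → R2 = 12 + 1 = 13
  SUB R2, 5  → R2 = 13 - 5 = 8
  SUB R2, 3  → R2 = 8 - 3 = 5
Final: R2 = 5

5


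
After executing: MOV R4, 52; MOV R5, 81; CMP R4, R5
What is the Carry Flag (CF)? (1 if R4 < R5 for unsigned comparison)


Register state trace:
  MOV R4, 52  → R4 = 52
  MOV R5, 81  → R5 = 81
  CMP R4, R5  → unsigned 52 - 81: borrow occurs
  52 < 81, so CF = 1
CF = 1

1


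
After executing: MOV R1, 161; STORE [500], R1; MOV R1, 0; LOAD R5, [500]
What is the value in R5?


Register and memory trace:
  MOV R1, 161  → R1 = 161
  STORE [500], R1  → mem[500] = 161
  MOV R1, 0  → R1 = 0
  LOAD R5, [500]  → R5 = mem[500] = 161
Final: R5 = 161

161


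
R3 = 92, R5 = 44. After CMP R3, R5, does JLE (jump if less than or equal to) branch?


Trace:
  R3 = 92, R5 = 44
  CMP R3, R5  → compares 92 vs 44
  JLE checks: is 92 less than or equal to 44?
  92 > 44, so condition is false
Branch taken: No

No


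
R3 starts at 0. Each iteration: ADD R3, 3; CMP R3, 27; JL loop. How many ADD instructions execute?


Loop trace (R3 starts at 0, target 27, step 3):
  ADD #1: R3 = 0 + 3 = 3  → 3 < 27, loop
  ADD #2: R3 = 3 + 3 = 6  → 6 < 27, loop
  ADD #3: R3 = 6 + 3 = 9  → 9 < 27, loop
  ADD #4: R3 = 9 + 3 = 12  → 12 < 27, loop
  ADD #5: R3 = 12 + 3 = 15  → 15 < 27, loop
  ADD #6: R3 = 15 + 3 = 18  → 18 < 27, loop
  ADD #7: R3 = 18 + 3 = 21  → 21 < 27, loop
  ADD #8: R3 = 21 + 3 = 24  → 24 < 27, loop
  ADD #9: R3 = 24 + 3 = 27  → 27 >= 27, exit
Total ADD instructions: 9

9


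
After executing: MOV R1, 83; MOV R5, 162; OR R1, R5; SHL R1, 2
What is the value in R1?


Register state trace:
  MOV R1, 83  → R1 = 83 (0b01010011)
  MOV R5, 162  → R5 = 162 (0b10100010)
  OR R1, R5  → R1 = 83 OR 162 = 243 (0b11110011)
  SHL R1, 2  → R1 = 243 << 2 = 972
Final: R1 = 972

972


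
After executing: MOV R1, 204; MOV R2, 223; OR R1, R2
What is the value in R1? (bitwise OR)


Register state trace:
  MOV R1, 204  → R1 = 204 (0b11001100)
  MOV R2, 223  → R2 = 223 (0b11011111)
  OR R1, R2   → R1 = 204 OR 223 = 223 (0b11011111)
Final: R1 = 223

223


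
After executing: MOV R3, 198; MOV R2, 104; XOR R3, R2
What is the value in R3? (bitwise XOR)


Register state trace:
  MOV R3, 198  → R3 = 198 (0b11000110)
  MOV R2, 104  → R2 = 104 (0b01101000)
  XOR R3, R2  → R3 = 198 XOR 104 = 174 (0b10101110)
Final: R3 = 174

174


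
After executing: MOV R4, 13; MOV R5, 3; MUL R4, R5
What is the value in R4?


Register state trace:
  MOV R4, 13  → R4 = 13
  MOV R5, 3  → R5 = 3
  MUL R4, R5  → R4 = 13 * 3 = 39
Final: R4 = 39

39


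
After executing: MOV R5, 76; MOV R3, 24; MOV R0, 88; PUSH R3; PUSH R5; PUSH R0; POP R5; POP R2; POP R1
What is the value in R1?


Stack trace (top is rightmost):
  MOV R5, 76  → R5 = 76
  MOV R3, 24  → R3 = 24
  MOV R0, 88  → R0 = 88
  PUSH R3  → stack: [24]
  PUSH R5  → stack: [24, 76]
  PUSH R0  → stack: [24, 76, 88]
  POP R5  → R5 = 88, stack: [24, 76]
  POP R2  → R2 = 76, stack: [24]
  POP R1  → R1 = 24, stack: []
Final: R1 = 24

24


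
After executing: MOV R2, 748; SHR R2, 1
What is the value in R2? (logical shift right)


Register state trace:
  MOV R2, 748  → R2 = 748
  SHR R2, 1  → R2 = 748 >> 1 = 748 // 2^1 = 374
Final: R2 = 374

374


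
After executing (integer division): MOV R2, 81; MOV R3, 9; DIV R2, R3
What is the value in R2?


Register state trace:
  MOV R2, 81  → R2 = 81
  MOV R3, 9  → R3 = 9
  DIV R2, R3  → R2 = 81 // 9 = 9
Final: R2 = 9

9


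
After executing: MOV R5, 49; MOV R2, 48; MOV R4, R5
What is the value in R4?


Register state trace:
  MOV R5, 49  → R5 = 49
  MOV R2, 48  → R2 = 48
  MOV R4, R5  → R4 = 49
Final: R4 = 49

49


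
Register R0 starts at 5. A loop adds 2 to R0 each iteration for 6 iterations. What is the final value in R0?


Starting value: R0 = 5
  Iter 1: R0 = 5 + 2 = 7
  Iter 2: R0 = 7 + 2 = 9
  Iter 3: R0 = 9 + 2 = 11
  Iter 4: R0 = 11 + 2 = 13
  Iter 5: R0 = 13 + 2 = 15
  Iter 6: R0 = 15 + 2 = 17
Final: R0 = 17

17


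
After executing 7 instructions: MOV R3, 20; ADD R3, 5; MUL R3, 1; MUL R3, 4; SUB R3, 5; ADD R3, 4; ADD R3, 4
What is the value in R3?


Register state trace:
  MOV R3, 20  → R3 = 20
  ADD R3, 5  → R3 = 20 + 5 = 25
  MUL R3, 1  → R3 = 25 * 1 = 25
  MUL R3, 4  → R3 = 25 * 4 = 100
  SUB R3, 5  → R3 = 100 - 5 = 95
  ADD R3, 4  → R3 = 95 + 4 = 99
  ADD R3, 4  → R3 = 99 + 4 = 103
Final: R3 = 103

103


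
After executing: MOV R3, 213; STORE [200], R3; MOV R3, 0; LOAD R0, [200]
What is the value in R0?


Register and memory trace:
  MOV R3, 213  → R3 = 213
  STORE [200], R3  → mem[200] = 213
  MOV R3, 0  → R3 = 0
  LOAD R0, [200]  → R0 = mem[200] = 213
Final: R0 = 213

213


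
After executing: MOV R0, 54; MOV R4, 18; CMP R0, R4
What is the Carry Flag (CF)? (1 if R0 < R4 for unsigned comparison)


Register state trace:
  MOV R0, 54  → R0 = 54
  MOV R4, 18  → R4 = 18
  CMP R0, R4  → unsigned 54 - 18: no borrow
  54 >= 18, so CF = 0
CF = 0

0


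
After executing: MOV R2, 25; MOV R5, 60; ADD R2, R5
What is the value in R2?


Register state trace:
  MOV R2, 25  → R2 = 25
  MOV R5, 60  → R5 = 60
  ADD R2, R5  → R2 = 25 + 60 = 85
Final: R2 = 85

85


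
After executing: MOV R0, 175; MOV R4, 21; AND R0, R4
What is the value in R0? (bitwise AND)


Register state trace:
  MOV R0, 175  → R0 = 175 (0b10101111)
  MOV R4, 21  → R4 = 21 (0b00010101)
  AND R0, R4  → R0 = 175 AND 21 = 5 (0b00000101)
Final: R0 = 5

5


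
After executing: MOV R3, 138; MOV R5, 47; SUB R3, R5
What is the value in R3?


Register state trace:
  MOV R3, 138  → R3 = 138
  MOV R5, 47  → R5 = 47
  SUB R3, R5  → R3 = 138 - 47 = 91
Final: R3 = 91

91


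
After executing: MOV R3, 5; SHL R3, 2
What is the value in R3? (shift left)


Register state trace:
  MOV R3, 5  → R3 = 5
  SHL R3, 2  → R3 = 5 << 2 = 5 * 2^2 = 20
Final: R3 = 20

20


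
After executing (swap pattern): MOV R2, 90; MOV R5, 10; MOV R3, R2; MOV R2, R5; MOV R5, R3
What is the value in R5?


Register state trace (swap pattern):
  MOV R2, 90  → R2 = 90
  MOV R5, 10  → R5 = 10
  MOV R3, R2  → R3 = 90  (save R2)
  MOV R2, R5  → R2 = 10  (R2 gets R5's value)
  MOV R5, R3  → R5 = 90  (R5 gets saved value)
Final: R5 = 90

90


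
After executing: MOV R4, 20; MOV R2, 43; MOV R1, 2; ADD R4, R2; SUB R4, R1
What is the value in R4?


Register state trace:
  MOV R4, 20  → R4 = 20
  MOV R2, 43  → R2 = 43
  MOV R1, 2  → R1 = 2
  ADD R4, R2  → R4 = 20 + 43 = 63
  SUB R4, R1  → R4 = 63 - 2 = 61
Final: R4 = 61

61


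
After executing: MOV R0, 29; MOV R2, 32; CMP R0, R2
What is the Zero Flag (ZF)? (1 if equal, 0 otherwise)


Register state trace:
  MOV R0, 29  → R0 = 29
  MOV R2, 32  → R2 = 32
  CMP R0, R2  → computes 29 - 32 = -3
  Result is nonzero, so values are not equal
ZF = 0

0


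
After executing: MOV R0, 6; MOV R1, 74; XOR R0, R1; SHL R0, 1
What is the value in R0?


Register state trace:
  MOV R0, 6  → R0 = 6 (0b00000110)
  MOV R1, 74  → R1 = 74 (0b01001010)
  XOR R0, R1  → R0 = 6 XOR 74 = 76 (0b01001100)
  SHL R0, 1  → R0 = 76 << 1 = 152
Final: R0 = 152

152


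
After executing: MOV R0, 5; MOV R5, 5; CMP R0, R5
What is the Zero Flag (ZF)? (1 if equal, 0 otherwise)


Register state trace:
  MOV R0, 5  → R0 = 5
  MOV R5, 5  → R5 = 5
  CMP R0, R5  → computes 5 - 5 = 0
  Result is zero, so values are equal
ZF = 1

1


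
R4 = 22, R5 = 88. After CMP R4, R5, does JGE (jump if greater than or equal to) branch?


Trace:
  R4 = 22, R5 = 88
  CMP R4, R5  → compares 22 vs 88
  JGE checks: is 22 greater than or equal to 88?
  22 < 88, so condition is false
Branch taken: No

No


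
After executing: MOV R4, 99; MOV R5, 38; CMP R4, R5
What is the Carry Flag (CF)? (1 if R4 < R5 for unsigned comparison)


Register state trace:
  MOV R4, 99  → R4 = 99
  MOV R5, 38  → R5 = 38
  CMP R4, R5  → unsigned 99 - 38: no borrow
  99 >= 38, so CF = 0
CF = 0

0


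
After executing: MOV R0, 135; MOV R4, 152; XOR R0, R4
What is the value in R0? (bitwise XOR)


Register state trace:
  MOV R0, 135  → R0 = 135 (0b10000111)
  MOV R4, 152  → R4 = 152 (0b10011000)
  XOR R0, R4  → R0 = 135 XOR 152 = 31 (0b00011111)
Final: R0 = 31

31


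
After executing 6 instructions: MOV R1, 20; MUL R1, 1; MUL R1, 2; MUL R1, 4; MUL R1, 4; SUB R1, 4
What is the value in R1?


Register state trace:
  MOV R1, 20  → R1 = 20
  MUL R1, 1  → R1 = 20 * 1 = 20
  MUL R1, 2  → R1 = 20 * 2 = 40
  MUL R1, 4  → R1 = 40 * 4 = 160
  MUL R1, 4  → R1 = 160 * 4 = 640
  SUB R1, 4  → R1 = 640 - 4 = 636
Final: R1 = 636

636


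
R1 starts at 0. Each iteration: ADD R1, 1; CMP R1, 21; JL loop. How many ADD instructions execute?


Loop trace (R1 starts at 0, target 21, step 1):
  ADD #1: R1 = 0 + 1 = 1  → 1 < 21, loop
  ADD #2: R1 = 1 + 1 = 2  → 2 < 21, loop
  ADD #3: R1 = 2 + 1 = 3  → 3 < 21, loop
  ADD #4: R1 = 3 + 1 = 4  → 4 < 21, loop
  ADD #5: R1 = 4 + 1 = 5  → 5 < 21, loop
  ADD #6: R1 = 5 + 1 = 6  → 6 < 21, loop
  ADD #7: R1 = 6 + 1 = 7  → 7 < 21, loop
  ADD #8: R1 = 7 + 1 = 8  → 8 < 21, loop
  ADD #9: R1 = 8 + 1 = 9  → 9 < 21, loop
  ADD #10: R1 = 9 + 1 = 10  → 10 < 21, loop
  ADD #11: R1 = 10 + 1 = 11  → 11 < 21, loop
  ADD #12: R1 = 11 + 1 = 12  → 12 < 21, loop
  ADD #13: R1 = 12 + 1 = 13  → 13 < 21, loop
  ADD #14: R1 = 13 + 1 = 14  → 14 < 21, loop
  ADD #15: R1 = 14 + 1 = 15  → 15 < 21, loop
  ADD #16: R1 = 15 + 1 = 16  → 16 < 21, loop
  ADD #17: R1 = 16 + 1 = 17  → 17 < 21, loop
  ADD #18: R1 = 17 + 1 = 18  → 18 < 21, loop
  ADD #19: R1 = 18 + 1 = 19  → 19 < 21, loop
  ADD #20: R1 = 19 + 1 = 20  → 20 < 21, loop
  ADD #21: R1 = 20 + 1 = 21  → 21 >= 21, exit
Total ADD instructions: 21

21


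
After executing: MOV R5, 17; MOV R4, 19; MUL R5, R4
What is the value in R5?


Register state trace:
  MOV R5, 17  → R5 = 17
  MOV R4, 19  → R4 = 19
  MUL R5, R4  → R5 = 17 * 19 = 323
Final: R5 = 323

323


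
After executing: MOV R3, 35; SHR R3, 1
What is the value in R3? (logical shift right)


Register state trace:
  MOV R3, 35  → R3 = 35
  SHR R3, 1  → R3 = 35 >> 1 = 35 // 2^1 = 17
Final: R3 = 17

17


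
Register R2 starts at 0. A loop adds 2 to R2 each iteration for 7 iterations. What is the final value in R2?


Starting value: R2 = 0
  Iter 1: R2 = 0 + 2 = 2
  Iter 2: R2 = 2 + 2 = 4
  Iter 3: R2 = 4 + 2 = 6
  Iter 4: R2 = 6 + 2 = 8
  Iter 5: R2 = 8 + 2 = 10
  Iter 6: R2 = 10 + 2 = 12
  Iter 7: R2 = 12 + 2 = 14
Final: R2 = 14

14


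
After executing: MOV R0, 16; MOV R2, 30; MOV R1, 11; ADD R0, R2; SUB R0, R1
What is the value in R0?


Register state trace:
  MOV R0, 16  → R0 = 16
  MOV R2, 30  → R2 = 30
  MOV R1, 11  → R1 = 11
  ADD R0, R2  → R0 = 16 + 30 = 46
  SUB R0, R1  → R0 = 46 - 11 = 35
Final: R0 = 35

35


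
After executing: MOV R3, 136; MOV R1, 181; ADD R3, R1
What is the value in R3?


Register state trace:
  MOV R3, 136  → R3 = 136
  MOV R1, 181  → R1 = 181
  ADD R3, R1  → R3 = 136 + 181 = 317
Final: R3 = 317

317


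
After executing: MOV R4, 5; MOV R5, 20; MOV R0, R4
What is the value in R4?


Register state trace:
  MOV R4, 5  → R4 = 5
  MOV R5, 20  → R5 = 20
  MOV R0, R4  → R0 = 5
Final: R4 = 5

5


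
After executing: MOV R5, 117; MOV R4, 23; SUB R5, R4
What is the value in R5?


Register state trace:
  MOV R5, 117  → R5 = 117
  MOV R4, 23  → R4 = 23
  SUB R5, R4  → R5 = 117 - 23 = 94
Final: R5 = 94

94


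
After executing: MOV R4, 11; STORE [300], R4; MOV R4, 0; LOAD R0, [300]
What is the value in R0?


Register and memory trace:
  MOV R4, 11  → R4 = 11
  STORE [300], R4  → mem[300] = 11
  MOV R4, 0  → R4 = 0
  LOAD R0, [300]  → R0 = mem[300] = 11
Final: R0 = 11

11


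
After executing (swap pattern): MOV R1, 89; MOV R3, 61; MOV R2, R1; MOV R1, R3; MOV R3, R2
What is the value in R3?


Register state trace (swap pattern):
  MOV R1, 89  → R1 = 89
  MOV R3, 61  → R3 = 61
  MOV R2, R1  → R2 = 89  (save R1)
  MOV R1, R3  → R1 = 61  (R1 gets R3's value)
  MOV R3, R2  → R3 = 89  (R3 gets saved value)
Final: R3 = 89

89


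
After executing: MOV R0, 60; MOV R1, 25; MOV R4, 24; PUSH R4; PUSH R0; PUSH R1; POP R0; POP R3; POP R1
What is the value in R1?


Stack trace (top is rightmost):
  MOV R0, 60  → R0 = 60
  MOV R1, 25  → R1 = 25
  MOV R4, 24  → R4 = 24
  PUSH R4  → stack: [24]
  PUSH R0  → stack: [24, 60]
  PUSH R1  → stack: [24, 60, 25]
  POP R0  → R0 = 25, stack: [24, 60]
  POP R3  → R3 = 60, stack: [24]
  POP R1  → R1 = 24, stack: []
Final: R1 = 24

24


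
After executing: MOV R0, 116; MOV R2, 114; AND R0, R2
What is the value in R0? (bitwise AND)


Register state trace:
  MOV R0, 116  → R0 = 116 (0b01110100)
  MOV R2, 114  → R2 = 114 (0b01110010)
  AND R0, R2  → R0 = 116 AND 114 = 112 (0b01110000)
Final: R0 = 112

112


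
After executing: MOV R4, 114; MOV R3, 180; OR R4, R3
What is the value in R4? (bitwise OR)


Register state trace:
  MOV R4, 114  → R4 = 114 (0b01110010)
  MOV R3, 180  → R3 = 180 (0b10110100)
  OR R4, R3   → R4 = 114 OR 180 = 246 (0b11110110)
Final: R4 = 246

246


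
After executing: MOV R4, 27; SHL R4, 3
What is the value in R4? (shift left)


Register state trace:
  MOV R4, 27  → R4 = 27
  SHL R4, 3  → R4 = 27 << 3 = 27 * 2^3 = 216
Final: R4 = 216

216


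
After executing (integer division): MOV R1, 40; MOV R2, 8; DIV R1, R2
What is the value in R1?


Register state trace:
  MOV R1, 40  → R1 = 40
  MOV R2, 8  → R2 = 8
  DIV R1, R2  → R1 = 40 // 8 = 5
Final: R1 = 5

5


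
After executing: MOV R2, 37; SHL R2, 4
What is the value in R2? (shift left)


Register state trace:
  MOV R2, 37  → R2 = 37
  SHL R2, 4  → R2 = 37 << 4 = 37 * 2^4 = 592
Final: R2 = 592

592


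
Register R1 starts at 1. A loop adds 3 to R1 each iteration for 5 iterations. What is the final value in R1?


Starting value: R1 = 1
  Iter 1: R1 = 1 + 3 = 4
  Iter 2: R1 = 4 + 3 = 7
  Iter 3: R1 = 7 + 3 = 10
  Iter 4: R1 = 10 + 3 = 13
  Iter 5: R1 = 13 + 3 = 16
Final: R1 = 16

16


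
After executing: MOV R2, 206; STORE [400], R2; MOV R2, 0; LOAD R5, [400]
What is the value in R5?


Register and memory trace:
  MOV R2, 206  → R2 = 206
  STORE [400], R2  → mem[400] = 206
  MOV R2, 0  → R2 = 0
  LOAD R5, [400]  → R5 = mem[400] = 206
Final: R5 = 206

206


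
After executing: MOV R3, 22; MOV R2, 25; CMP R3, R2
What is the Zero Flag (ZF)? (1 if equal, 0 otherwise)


Register state trace:
  MOV R3, 22  → R3 = 22
  MOV R2, 25  → R2 = 25
  CMP R3, R2  → computes 22 - 25 = -3
  Result is nonzero, so values are not equal
ZF = 0

0


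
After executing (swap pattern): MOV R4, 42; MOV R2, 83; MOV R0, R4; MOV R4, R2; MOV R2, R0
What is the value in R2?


Register state trace (swap pattern):
  MOV R4, 42  → R4 = 42
  MOV R2, 83  → R2 = 83
  MOV R0, R4  → R0 = 42  (save R4)
  MOV R4, R2  → R4 = 83  (R4 gets R2's value)
  MOV R2, R0  → R2 = 42  (R2 gets saved value)
Final: R2 = 42

42


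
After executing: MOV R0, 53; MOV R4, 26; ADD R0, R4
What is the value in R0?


Register state trace:
  MOV R0, 53  → R0 = 53
  MOV R4, 26  → R4 = 26
  ADD R0, R4  → R0 = 53 + 26 = 79
Final: R0 = 79

79


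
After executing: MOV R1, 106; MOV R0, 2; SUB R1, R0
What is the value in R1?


Register state trace:
  MOV R1, 106  → R1 = 106
  MOV R0, 2  → R0 = 2
  SUB R1, R0  → R1 = 106 - 2 = 104
Final: R1 = 104

104


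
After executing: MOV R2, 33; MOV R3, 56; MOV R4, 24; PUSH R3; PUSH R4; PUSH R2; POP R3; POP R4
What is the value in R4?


Stack trace (top is rightmost):
  MOV R2, 33  → R2 = 33
  MOV R3, 56  → R3 = 56
  MOV R4, 24  → R4 = 24
  PUSH R3  → stack: [56]
  PUSH R4  → stack: [56, 24]
  PUSH R2  → stack: [56, 24, 33]
  POP R3  → R3 = 33, stack: [56, 24]
  POP R4  → R4 = 24, stack: [56]
Final: R4 = 24

24


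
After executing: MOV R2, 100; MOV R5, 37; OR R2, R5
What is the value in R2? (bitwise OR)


Register state trace:
  MOV R2, 100  → R2 = 100 (0b01100100)
  MOV R5, 37  → R5 = 37 (0b00100101)
  OR R2, R5   → R2 = 100 OR 37 = 101 (0b01100101)
Final: R2 = 101

101


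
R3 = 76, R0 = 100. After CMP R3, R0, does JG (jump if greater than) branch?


Trace:
  R3 = 76, R0 = 100
  CMP R3, R0  → compares 76 vs 100
  JG checks: is 76 greater than 100?
  76 < 100, so condition is false
Branch taken: No

No


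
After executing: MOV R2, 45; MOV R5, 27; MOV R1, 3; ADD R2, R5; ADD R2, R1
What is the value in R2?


Register state trace:
  MOV R2, 45  → R2 = 45
  MOV R5, 27  → R5 = 27
  MOV R1, 3  → R1 = 3
  ADD R2, R5  → R2 = 45 + 27 = 72
  ADD R2, R1  → R2 = 72 + 3 = 75
Final: R2 = 75

75


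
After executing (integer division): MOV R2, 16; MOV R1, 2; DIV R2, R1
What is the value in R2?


Register state trace:
  MOV R2, 16  → R2 = 16
  MOV R1, 2  → R1 = 2
  DIV R2, R1  → R2 = 16 // 2 = 8
Final: R2 = 8

8


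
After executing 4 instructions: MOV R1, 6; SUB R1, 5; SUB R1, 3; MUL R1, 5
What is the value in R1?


Register state trace:
  MOV R1, 6  → R1 = 6
  SUB R1, 5  → R1 = 6 - 5 = 1
  SUB R1, 3  → R1 = 1 - 3 = -2
  MUL R1, 5  → R1 = -2 * 5 = -10
Final: R1 = -10

-10


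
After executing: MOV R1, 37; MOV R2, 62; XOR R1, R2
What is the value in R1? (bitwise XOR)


Register state trace:
  MOV R1, 37  → R1 = 37 (0b00100101)
  MOV R2, 62  → R2 = 62 (0b00111110)
  XOR R1, R2  → R1 = 37 XOR 62 = 27 (0b00011011)
Final: R1 = 27

27


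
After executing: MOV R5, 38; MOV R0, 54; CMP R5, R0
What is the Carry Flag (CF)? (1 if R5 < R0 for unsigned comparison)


Register state trace:
  MOV R5, 38  → R5 = 38
  MOV R0, 54  → R0 = 54
  CMP R5, R0  → unsigned 38 - 54: borrow occurs
  38 < 54, so CF = 1
CF = 1

1


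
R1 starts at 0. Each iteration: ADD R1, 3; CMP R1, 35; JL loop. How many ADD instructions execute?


Loop trace (R1 starts at 0, target 35, step 3):
  ADD #1: R1 = 0 + 3 = 3  → 3 < 35, loop
  ADD #2: R1 = 3 + 3 = 6  → 6 < 35, loop
  ADD #3: R1 = 6 + 3 = 9  → 9 < 35, loop
  ADD #4: R1 = 9 + 3 = 12  → 12 < 35, loop
  ADD #5: R1 = 12 + 3 = 15  → 15 < 35, loop
  ADD #6: R1 = 15 + 3 = 18  → 18 < 35, loop
  ADD #7: R1 = 18 + 3 = 21  → 21 < 35, loop
  ADD #8: R1 = 21 + 3 = 24  → 24 < 35, loop
  ADD #9: R1 = 24 + 3 = 27  → 27 < 35, loop
  ADD #10: R1 = 27 + 3 = 30  → 30 < 35, loop
  ADD #11: R1 = 30 + 3 = 33  → 33 < 35, loop
  ADD #12: R1 = 33 + 3 = 36  → 36 >= 35, exit
Total ADD instructions: 12

12


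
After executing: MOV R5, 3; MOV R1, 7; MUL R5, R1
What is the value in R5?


Register state trace:
  MOV R5, 3  → R5 = 3
  MOV R1, 7  → R1 = 7
  MUL R5, R1  → R5 = 3 * 7 = 21
Final: R5 = 21

21


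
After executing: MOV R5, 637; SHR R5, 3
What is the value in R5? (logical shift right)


Register state trace:
  MOV R5, 637  → R5 = 637
  SHR R5, 3  → R5 = 637 >> 3 = 637 // 2^3 = 79
Final: R5 = 79

79


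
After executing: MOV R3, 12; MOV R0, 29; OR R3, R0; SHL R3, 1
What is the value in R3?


Register state trace:
  MOV R3, 12  → R3 = 12 (0b00001100)
  MOV R0, 29  → R0 = 29 (0b00011101)
  OR R3, R0  → R3 = 12 OR 29 = 29 (0b00011101)
  SHL R3, 1  → R3 = 29 << 1 = 58
Final: R3 = 58

58


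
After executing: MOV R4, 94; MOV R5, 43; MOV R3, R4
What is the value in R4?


Register state trace:
  MOV R4, 94  → R4 = 94
  MOV R5, 43  → R5 = 43
  MOV R3, R4  → R3 = 94
Final: R4 = 94

94


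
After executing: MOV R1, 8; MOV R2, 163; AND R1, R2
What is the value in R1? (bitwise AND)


Register state trace:
  MOV R1, 8  → R1 = 8 (0b00001000)
  MOV R2, 163  → R2 = 163 (0b10100011)
  AND R1, R2  → R1 = 8 AND 163 = 0 (0b00000000)
Final: R1 = 0

0


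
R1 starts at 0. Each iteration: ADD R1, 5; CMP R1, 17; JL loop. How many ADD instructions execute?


Loop trace (R1 starts at 0, target 17, step 5):
  ADD #1: R1 = 0 + 5 = 5  → 5 < 17, loop
  ADD #2: R1 = 5 + 5 = 10  → 10 < 17, loop
  ADD #3: R1 = 10 + 5 = 15  → 15 < 17, loop
  ADD #4: R1 = 15 + 5 = 20  → 20 >= 17, exit
Total ADD instructions: 4

4


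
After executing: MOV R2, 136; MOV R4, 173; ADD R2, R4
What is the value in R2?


Register state trace:
  MOV R2, 136  → R2 = 136
  MOV R4, 173  → R4 = 173
  ADD R2, R4  → R2 = 136 + 173 = 309
Final: R2 = 309

309


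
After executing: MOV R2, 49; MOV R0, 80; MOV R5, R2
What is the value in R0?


Register state trace:
  MOV R2, 49  → R2 = 49
  MOV R0, 80  → R0 = 80
  MOV R5, R2  → R5 = 49
Final: R0 = 80

80


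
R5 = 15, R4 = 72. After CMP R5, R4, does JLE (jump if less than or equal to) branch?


Trace:
  R5 = 15, R4 = 72
  CMP R5, R4  → compares 15 vs 72
  JLE checks: is 15 less than or equal to 72?
  15 < 72, so condition is true
Branch taken: Yes

Yes


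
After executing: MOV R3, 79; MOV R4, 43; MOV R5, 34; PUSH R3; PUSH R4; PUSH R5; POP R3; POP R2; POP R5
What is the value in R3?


Stack trace (top is rightmost):
  MOV R3, 79  → R3 = 79
  MOV R4, 43  → R4 = 43
  MOV R5, 34  → R5 = 34
  PUSH R3  → stack: [79]
  PUSH R4  → stack: [79, 43]
  PUSH R5  → stack: [79, 43, 34]
  POP R3  → R3 = 34, stack: [79, 43]
  POP R2  → R2 = 43, stack: [79]
  POP R5  → R5 = 79, stack: []
Final: R3 = 34

34


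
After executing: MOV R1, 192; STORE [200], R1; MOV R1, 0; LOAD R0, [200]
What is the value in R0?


Register and memory trace:
  MOV R1, 192  → R1 = 192
  STORE [200], R1  → mem[200] = 192
  MOV R1, 0  → R1 = 0
  LOAD R0, [200]  → R0 = mem[200] = 192
Final: R0 = 192

192


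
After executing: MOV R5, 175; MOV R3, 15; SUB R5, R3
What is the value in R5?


Register state trace:
  MOV R5, 175  → R5 = 175
  MOV R3, 15  → R3 = 15
  SUB R5, R3  → R5 = 175 - 15 = 160
Final: R5 = 160

160


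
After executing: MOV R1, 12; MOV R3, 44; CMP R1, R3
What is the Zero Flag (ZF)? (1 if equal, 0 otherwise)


Register state trace:
  MOV R1, 12  → R1 = 12
  MOV R3, 44  → R3 = 44
  CMP R1, R3  → computes 12 - 44 = -32
  Result is nonzero, so values are not equal
ZF = 0

0


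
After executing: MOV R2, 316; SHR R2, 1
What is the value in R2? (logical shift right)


Register state trace:
  MOV R2, 316  → R2 = 316
  SHR R2, 1  → R2 = 316 >> 1 = 316 // 2^1 = 158
Final: R2 = 158

158


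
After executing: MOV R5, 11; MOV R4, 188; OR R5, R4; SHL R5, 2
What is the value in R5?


Register state trace:
  MOV R5, 11  → R5 = 11 (0b00001011)
  MOV R4, 188  → R4 = 188 (0b10111100)
  OR R5, R4  → R5 = 11 OR 188 = 191 (0b10111111)
  SHL R5, 2  → R5 = 191 << 2 = 764
Final: R5 = 764

764


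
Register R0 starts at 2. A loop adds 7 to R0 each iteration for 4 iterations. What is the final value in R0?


Starting value: R0 = 2
  Iter 1: R0 = 2 + 7 = 9
  Iter 2: R0 = 9 + 7 = 16
  Iter 3: R0 = 16 + 7 = 23
  Iter 4: R0 = 23 + 7 = 30
Final: R0 = 30

30


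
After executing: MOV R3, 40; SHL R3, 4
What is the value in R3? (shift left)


Register state trace:
  MOV R3, 40  → R3 = 40
  SHL R3, 4  → R3 = 40 << 4 = 40 * 2^4 = 640
Final: R3 = 640

640


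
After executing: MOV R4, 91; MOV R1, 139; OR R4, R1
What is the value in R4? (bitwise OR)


Register state trace:
  MOV R4, 91  → R4 = 91 (0b01011011)
  MOV R1, 139  → R1 = 139 (0b10001011)
  OR R4, R1   → R4 = 91 OR 139 = 219 (0b11011011)
Final: R4 = 219

219


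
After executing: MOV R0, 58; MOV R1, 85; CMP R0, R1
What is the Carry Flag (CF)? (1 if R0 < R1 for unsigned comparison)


Register state trace:
  MOV R0, 58  → R0 = 58
  MOV R1, 85  → R1 = 85
  CMP R0, R1  → unsigned 58 - 85: borrow occurs
  58 < 85, so CF = 1
CF = 1

1


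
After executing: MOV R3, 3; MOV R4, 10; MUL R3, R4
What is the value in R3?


Register state trace:
  MOV R3, 3  → R3 = 3
  MOV R4, 10  → R4 = 10
  MUL R3, R4  → R3 = 3 * 10 = 30
Final: R3 = 30

30


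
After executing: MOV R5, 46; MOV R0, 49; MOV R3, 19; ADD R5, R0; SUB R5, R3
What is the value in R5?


Register state trace:
  MOV R5, 46  → R5 = 46
  MOV R0, 49  → R0 = 49
  MOV R3, 19  → R3 = 19
  ADD R5, R0  → R5 = 46 + 49 = 95
  SUB R5, R3  → R5 = 95 - 19 = 76
Final: R5 = 76

76


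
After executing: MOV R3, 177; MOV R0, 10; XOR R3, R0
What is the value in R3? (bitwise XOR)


Register state trace:
  MOV R3, 177  → R3 = 177 (0b10110001)
  MOV R0, 10  → R0 = 10 (0b00001010)
  XOR R3, R0  → R3 = 177 XOR 10 = 187 (0b10111011)
Final: R3 = 187

187


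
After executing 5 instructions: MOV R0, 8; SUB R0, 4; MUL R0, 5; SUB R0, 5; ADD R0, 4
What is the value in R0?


Register state trace:
  MOV R0, 8  → R0 = 8
  SUB R0, 4  → R0 = 8 - 4 = 4
  MUL R0, 5  → R0 = 4 * 5 = 20
  SUB R0, 5  → R0 = 20 - 5 = 15
  ADD R0, 4  → R0 = 15 + 4 = 19
Final: R0 = 19

19


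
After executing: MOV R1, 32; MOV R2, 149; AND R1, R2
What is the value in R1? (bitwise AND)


Register state trace:
  MOV R1, 32  → R1 = 32 (0b00100000)
  MOV R2, 149  → R2 = 149 (0b10010101)
  AND R1, R2  → R1 = 32 AND 149 = 0 (0b00000000)
Final: R1 = 0

0


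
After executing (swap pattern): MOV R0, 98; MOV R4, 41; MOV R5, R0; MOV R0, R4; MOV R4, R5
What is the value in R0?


Register state trace (swap pattern):
  MOV R0, 98  → R0 = 98
  MOV R4, 41  → R4 = 41
  MOV R5, R0  → R5 = 98  (save R0)
  MOV R0, R4  → R0 = 41  (R0 gets R4's value)
  MOV R4, R5  → R4 = 98  (R4 gets saved value)
Final: R0 = 41

41


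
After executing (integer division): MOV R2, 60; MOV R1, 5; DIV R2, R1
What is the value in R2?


Register state trace:
  MOV R2, 60  → R2 = 60
  MOV R1, 5  → R1 = 5
  DIV R2, R1  → R2 = 60 // 5 = 12
Final: R2 = 12

12


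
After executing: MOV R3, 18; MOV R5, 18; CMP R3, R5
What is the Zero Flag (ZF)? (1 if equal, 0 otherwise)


Register state trace:
  MOV R3, 18  → R3 = 18
  MOV R5, 18  → R5 = 18
  CMP R3, R5  → computes 18 - 18 = 0
  Result is zero, so values are equal
ZF = 1

1


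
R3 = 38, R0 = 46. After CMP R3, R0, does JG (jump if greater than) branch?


Trace:
  R3 = 38, R0 = 46
  CMP R3, R0  → compares 38 vs 46
  JG checks: is 38 greater than 46?
  38 < 46, so condition is false
Branch taken: No

No


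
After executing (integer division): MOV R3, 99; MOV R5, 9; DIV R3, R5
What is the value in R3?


Register state trace:
  MOV R3, 99  → R3 = 99
  MOV R5, 9  → R5 = 9
  DIV R3, R5  → R3 = 99 // 9 = 11
Final: R3 = 11

11


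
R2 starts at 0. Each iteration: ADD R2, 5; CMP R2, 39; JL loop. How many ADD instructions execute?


Loop trace (R2 starts at 0, target 39, step 5):
  ADD #1: R2 = 0 + 5 = 5  → 5 < 39, loop
  ADD #2: R2 = 5 + 5 = 10  → 10 < 39, loop
  ADD #3: R2 = 10 + 5 = 15  → 15 < 39, loop
  ADD #4: R2 = 15 + 5 = 20  → 20 < 39, loop
  ADD #5: R2 = 20 + 5 = 25  → 25 < 39, loop
  ADD #6: R2 = 25 + 5 = 30  → 30 < 39, loop
  ADD #7: R2 = 30 + 5 = 35  → 35 < 39, loop
  ADD #8: R2 = 35 + 5 = 40  → 40 >= 39, exit
Total ADD instructions: 8

8


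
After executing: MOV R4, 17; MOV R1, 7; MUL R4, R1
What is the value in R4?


Register state trace:
  MOV R4, 17  → R4 = 17
  MOV R1, 7  → R1 = 7
  MUL R4, R1  → R4 = 17 * 7 = 119
Final: R4 = 119

119


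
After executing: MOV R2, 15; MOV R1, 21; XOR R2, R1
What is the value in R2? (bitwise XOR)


Register state trace:
  MOV R2, 15  → R2 = 15 (0b00001111)
  MOV R1, 21  → R1 = 21 (0b00010101)
  XOR R2, R1  → R2 = 15 XOR 21 = 26 (0b00011010)
Final: R2 = 26

26


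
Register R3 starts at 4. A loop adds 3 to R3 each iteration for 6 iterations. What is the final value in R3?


Starting value: R3 = 4
  Iter 1: R3 = 4 + 3 = 7
  Iter 2: R3 = 7 + 3 = 10
  Iter 3: R3 = 10 + 3 = 13
  Iter 4: R3 = 13 + 3 = 16
  Iter 5: R3 = 16 + 3 = 19
  Iter 6: R3 = 19 + 3 = 22
Final: R3 = 22

22


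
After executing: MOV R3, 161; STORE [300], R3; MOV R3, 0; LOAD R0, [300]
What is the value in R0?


Register and memory trace:
  MOV R3, 161  → R3 = 161
  STORE [300], R3  → mem[300] = 161
  MOV R3, 0  → R3 = 0
  LOAD R0, [300]  → R0 = mem[300] = 161
Final: R0 = 161

161


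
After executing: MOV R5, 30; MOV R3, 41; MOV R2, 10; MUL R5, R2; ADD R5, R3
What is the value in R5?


Register state trace:
  MOV R5, 30  → R5 = 30
  MOV R3, 41  → R3 = 41
  MOV R2, 10  → R2 = 10
  MUL R5, R2  → R5 = 30 * 10 = 300
  ADD R5, R3  → R5 = 300 + 41 = 341
Final: R5 = 341

341


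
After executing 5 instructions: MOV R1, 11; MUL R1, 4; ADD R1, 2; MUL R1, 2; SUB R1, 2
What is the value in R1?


Register state trace:
  MOV R1, 11  → R1 = 11
  MUL R1, 4  → R1 = 11 * 4 = 44
  ADD R1, 2  → R1 = 44 + 2 = 46
  MUL R1, 2  → R1 = 46 * 2 = 92
  SUB R1, 2  → R1 = 92 - 2 = 90
Final: R1 = 90

90


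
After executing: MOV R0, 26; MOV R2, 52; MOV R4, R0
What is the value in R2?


Register state trace:
  MOV R0, 26  → R0 = 26
  MOV R2, 52  → R2 = 52
  MOV R4, R0  → R4 = 26
Final: R2 = 52

52


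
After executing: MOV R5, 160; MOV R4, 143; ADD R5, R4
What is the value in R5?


Register state trace:
  MOV R5, 160  → R5 = 160
  MOV R4, 143  → R4 = 143
  ADD R5, R4  → R5 = 160 + 143 = 303
Final: R5 = 303

303


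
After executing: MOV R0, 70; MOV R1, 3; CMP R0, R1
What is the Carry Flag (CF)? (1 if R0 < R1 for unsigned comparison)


Register state trace:
  MOV R0, 70  → R0 = 70
  MOV R1, 3  → R1 = 3
  CMP R0, R1  → unsigned 70 - 3: no borrow
  70 >= 3, so CF = 0
CF = 0

0


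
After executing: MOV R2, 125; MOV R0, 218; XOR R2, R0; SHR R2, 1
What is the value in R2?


Register state trace:
  MOV R2, 125  → R2 = 125 (0b01111101)
  MOV R0, 218  → R0 = 218 (0b11011010)
  XOR R2, R0  → R2 = 125 XOR 218 = 167 (0b10100111)
  SHR R2, 1  → R2 = 167 >> 1 = 83
Final: R2 = 83

83


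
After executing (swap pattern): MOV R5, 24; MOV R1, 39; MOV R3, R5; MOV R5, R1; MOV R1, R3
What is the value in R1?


Register state trace (swap pattern):
  MOV R5, 24  → R5 = 24
  MOV R1, 39  → R1 = 39
  MOV R3, R5  → R3 = 24  (save R5)
  MOV R5, R1  → R5 = 39  (R5 gets R1's value)
  MOV R1, R3  → R1 = 24  (R1 gets saved value)
Final: R1 = 24

24


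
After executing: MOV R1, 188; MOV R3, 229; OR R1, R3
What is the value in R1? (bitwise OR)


Register state trace:
  MOV R1, 188  → R1 = 188 (0b10111100)
  MOV R3, 229  → R3 = 229 (0b11100101)
  OR R1, R3   → R1 = 188 OR 229 = 253 (0b11111101)
Final: R1 = 253

253


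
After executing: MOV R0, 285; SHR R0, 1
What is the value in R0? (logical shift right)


Register state trace:
  MOV R0, 285  → R0 = 285
  SHR R0, 1  → R0 = 285 >> 1 = 285 // 2^1 = 142
Final: R0 = 142

142


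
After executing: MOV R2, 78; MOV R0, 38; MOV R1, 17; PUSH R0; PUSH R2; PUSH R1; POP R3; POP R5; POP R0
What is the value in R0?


Stack trace (top is rightmost):
  MOV R2, 78  → R2 = 78
  MOV R0, 38  → R0 = 38
  MOV R1, 17  → R1 = 17
  PUSH R0  → stack: [38]
  PUSH R2  → stack: [38, 78]
  PUSH R1  → stack: [38, 78, 17]
  POP R3  → R3 = 17, stack: [38, 78]
  POP R5  → R5 = 78, stack: [38]
  POP R0  → R0 = 38, stack: []
Final: R0 = 38

38


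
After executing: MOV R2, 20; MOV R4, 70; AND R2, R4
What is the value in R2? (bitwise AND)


Register state trace:
  MOV R2, 20  → R2 = 20 (0b00010100)
  MOV R4, 70  → R4 = 70 (0b01000110)
  AND R2, R4  → R2 = 20 AND 70 = 4 (0b00000100)
Final: R2 = 4

4


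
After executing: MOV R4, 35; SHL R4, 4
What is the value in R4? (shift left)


Register state trace:
  MOV R4, 35  → R4 = 35
  SHL R4, 4  → R4 = 35 << 4 = 35 * 2^4 = 560
Final: R4 = 560

560


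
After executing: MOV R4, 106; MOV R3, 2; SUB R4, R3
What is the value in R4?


Register state trace:
  MOV R4, 106  → R4 = 106
  MOV R3, 2  → R3 = 2
  SUB R4, R3  → R4 = 106 - 2 = 104
Final: R4 = 104

104


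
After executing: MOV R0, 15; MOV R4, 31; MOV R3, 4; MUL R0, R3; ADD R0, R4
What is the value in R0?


Register state trace:
  MOV R0, 15  → R0 = 15
  MOV R4, 31  → R4 = 31
  MOV R3, 4  → R3 = 4
  MUL R0, R3  → R0 = 15 * 4 = 60
  ADD R0, R4  → R0 = 60 + 31 = 91
Final: R0 = 91

91


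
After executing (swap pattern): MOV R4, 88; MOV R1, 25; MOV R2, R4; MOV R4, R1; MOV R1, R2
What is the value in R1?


Register state trace (swap pattern):
  MOV R4, 88  → R4 = 88
  MOV R1, 25  → R1 = 25
  MOV R2, R4  → R2 = 88  (save R4)
  MOV R4, R1  → R4 = 25  (R4 gets R1's value)
  MOV R1, R2  → R1 = 88  (R1 gets saved value)
Final: R1 = 88

88


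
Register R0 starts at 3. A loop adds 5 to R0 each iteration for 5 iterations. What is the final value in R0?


Starting value: R0 = 3
  Iter 1: R0 = 3 + 5 = 8
  Iter 2: R0 = 8 + 5 = 13
  Iter 3: R0 = 13 + 5 = 18
  Iter 4: R0 = 18 + 5 = 23
  Iter 5: R0 = 23 + 5 = 28
Final: R0 = 28

28


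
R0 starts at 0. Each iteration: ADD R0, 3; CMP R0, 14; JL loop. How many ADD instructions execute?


Loop trace (R0 starts at 0, target 14, step 3):
  ADD #1: R0 = 0 + 3 = 3  → 3 < 14, loop
  ADD #2: R0 = 3 + 3 = 6  → 6 < 14, loop
  ADD #3: R0 = 6 + 3 = 9  → 9 < 14, loop
  ADD #4: R0 = 9 + 3 = 12  → 12 < 14, loop
  ADD #5: R0 = 12 + 3 = 15  → 15 >= 14, exit
Total ADD instructions: 5

5


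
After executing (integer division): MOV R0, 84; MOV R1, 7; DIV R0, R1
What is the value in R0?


Register state trace:
  MOV R0, 84  → R0 = 84
  MOV R1, 7  → R1 = 7
  DIV R0, R1  → R0 = 84 // 7 = 12
Final: R0 = 12

12


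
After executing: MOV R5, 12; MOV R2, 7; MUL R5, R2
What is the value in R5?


Register state trace:
  MOV R5, 12  → R5 = 12
  MOV R2, 7  → R2 = 7
  MUL R5, R2  → R5 = 12 * 7 = 84
Final: R5 = 84

84


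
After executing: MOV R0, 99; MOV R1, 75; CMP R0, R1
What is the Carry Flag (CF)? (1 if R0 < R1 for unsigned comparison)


Register state trace:
  MOV R0, 99  → R0 = 99
  MOV R1, 75  → R1 = 75
  CMP R0, R1  → unsigned 99 - 75: no borrow
  99 >= 75, so CF = 0
CF = 0

0


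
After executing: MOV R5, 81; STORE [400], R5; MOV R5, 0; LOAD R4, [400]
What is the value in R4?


Register and memory trace:
  MOV R5, 81  → R5 = 81
  STORE [400], R5  → mem[400] = 81
  MOV R5, 0  → R5 = 0
  LOAD R4, [400]  → R4 = mem[400] = 81
Final: R4 = 81

81


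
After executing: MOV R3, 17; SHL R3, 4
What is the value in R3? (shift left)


Register state trace:
  MOV R3, 17  → R3 = 17
  SHL R3, 4  → R3 = 17 << 4 = 17 * 2^4 = 272
Final: R3 = 272

272
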